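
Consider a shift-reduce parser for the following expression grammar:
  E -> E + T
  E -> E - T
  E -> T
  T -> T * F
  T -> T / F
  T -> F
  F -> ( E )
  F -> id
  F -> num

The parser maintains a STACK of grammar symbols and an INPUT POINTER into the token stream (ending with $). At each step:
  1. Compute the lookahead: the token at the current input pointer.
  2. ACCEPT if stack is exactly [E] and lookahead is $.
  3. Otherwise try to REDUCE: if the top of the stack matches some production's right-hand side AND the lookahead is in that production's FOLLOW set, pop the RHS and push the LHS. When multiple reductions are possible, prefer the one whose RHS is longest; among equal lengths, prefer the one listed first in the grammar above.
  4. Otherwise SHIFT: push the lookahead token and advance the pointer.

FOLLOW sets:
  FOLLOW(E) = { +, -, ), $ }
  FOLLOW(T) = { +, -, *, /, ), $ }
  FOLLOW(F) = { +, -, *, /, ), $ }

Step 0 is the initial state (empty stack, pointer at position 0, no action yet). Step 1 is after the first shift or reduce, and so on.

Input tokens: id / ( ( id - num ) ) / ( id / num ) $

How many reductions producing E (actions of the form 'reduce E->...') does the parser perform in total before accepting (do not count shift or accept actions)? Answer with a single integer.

Answer: 5

Derivation:
Step 1: shift id. Stack=[id] ptr=1 lookahead=/ remaining=[/ ( ( id - num ) ) / ( id / num ) $]
Step 2: reduce F->id. Stack=[F] ptr=1 lookahead=/ remaining=[/ ( ( id - num ) ) / ( id / num ) $]
Step 3: reduce T->F. Stack=[T] ptr=1 lookahead=/ remaining=[/ ( ( id - num ) ) / ( id / num ) $]
Step 4: shift /. Stack=[T /] ptr=2 lookahead=( remaining=[( ( id - num ) ) / ( id / num ) $]
Step 5: shift (. Stack=[T / (] ptr=3 lookahead=( remaining=[( id - num ) ) / ( id / num ) $]
Step 6: shift (. Stack=[T / ( (] ptr=4 lookahead=id remaining=[id - num ) ) / ( id / num ) $]
Step 7: shift id. Stack=[T / ( ( id] ptr=5 lookahead=- remaining=[- num ) ) / ( id / num ) $]
Step 8: reduce F->id. Stack=[T / ( ( F] ptr=5 lookahead=- remaining=[- num ) ) / ( id / num ) $]
Step 9: reduce T->F. Stack=[T / ( ( T] ptr=5 lookahead=- remaining=[- num ) ) / ( id / num ) $]
Step 10: reduce E->T. Stack=[T / ( ( E] ptr=5 lookahead=- remaining=[- num ) ) / ( id / num ) $]
Step 11: shift -. Stack=[T / ( ( E -] ptr=6 lookahead=num remaining=[num ) ) / ( id / num ) $]
Step 12: shift num. Stack=[T / ( ( E - num] ptr=7 lookahead=) remaining=[) ) / ( id / num ) $]
Step 13: reduce F->num. Stack=[T / ( ( E - F] ptr=7 lookahead=) remaining=[) ) / ( id / num ) $]
Step 14: reduce T->F. Stack=[T / ( ( E - T] ptr=7 lookahead=) remaining=[) ) / ( id / num ) $]
Step 15: reduce E->E - T. Stack=[T / ( ( E] ptr=7 lookahead=) remaining=[) ) / ( id / num ) $]
Step 16: shift ). Stack=[T / ( ( E )] ptr=8 lookahead=) remaining=[) / ( id / num ) $]
Step 17: reduce F->( E ). Stack=[T / ( F] ptr=8 lookahead=) remaining=[) / ( id / num ) $]
Step 18: reduce T->F. Stack=[T / ( T] ptr=8 lookahead=) remaining=[) / ( id / num ) $]
Step 19: reduce E->T. Stack=[T / ( E] ptr=8 lookahead=) remaining=[) / ( id / num ) $]
Step 20: shift ). Stack=[T / ( E )] ptr=9 lookahead=/ remaining=[/ ( id / num ) $]
Step 21: reduce F->( E ). Stack=[T / F] ptr=9 lookahead=/ remaining=[/ ( id / num ) $]
Step 22: reduce T->T / F. Stack=[T] ptr=9 lookahead=/ remaining=[/ ( id / num ) $]
Step 23: shift /. Stack=[T /] ptr=10 lookahead=( remaining=[( id / num ) $]
Step 24: shift (. Stack=[T / (] ptr=11 lookahead=id remaining=[id / num ) $]
Step 25: shift id. Stack=[T / ( id] ptr=12 lookahead=/ remaining=[/ num ) $]
Step 26: reduce F->id. Stack=[T / ( F] ptr=12 lookahead=/ remaining=[/ num ) $]
Step 27: reduce T->F. Stack=[T / ( T] ptr=12 lookahead=/ remaining=[/ num ) $]
Step 28: shift /. Stack=[T / ( T /] ptr=13 lookahead=num remaining=[num ) $]
Step 29: shift num. Stack=[T / ( T / num] ptr=14 lookahead=) remaining=[) $]
Step 30: reduce F->num. Stack=[T / ( T / F] ptr=14 lookahead=) remaining=[) $]
Step 31: reduce T->T / F. Stack=[T / ( T] ptr=14 lookahead=) remaining=[) $]
Step 32: reduce E->T. Stack=[T / ( E] ptr=14 lookahead=) remaining=[) $]
Step 33: shift ). Stack=[T / ( E )] ptr=15 lookahead=$ remaining=[$]
Step 34: reduce F->( E ). Stack=[T / F] ptr=15 lookahead=$ remaining=[$]
Step 35: reduce T->T / F. Stack=[T] ptr=15 lookahead=$ remaining=[$]
Step 36: reduce E->T. Stack=[E] ptr=15 lookahead=$ remaining=[$]
Step 37: accept. Stack=[E] ptr=15 lookahead=$ remaining=[$]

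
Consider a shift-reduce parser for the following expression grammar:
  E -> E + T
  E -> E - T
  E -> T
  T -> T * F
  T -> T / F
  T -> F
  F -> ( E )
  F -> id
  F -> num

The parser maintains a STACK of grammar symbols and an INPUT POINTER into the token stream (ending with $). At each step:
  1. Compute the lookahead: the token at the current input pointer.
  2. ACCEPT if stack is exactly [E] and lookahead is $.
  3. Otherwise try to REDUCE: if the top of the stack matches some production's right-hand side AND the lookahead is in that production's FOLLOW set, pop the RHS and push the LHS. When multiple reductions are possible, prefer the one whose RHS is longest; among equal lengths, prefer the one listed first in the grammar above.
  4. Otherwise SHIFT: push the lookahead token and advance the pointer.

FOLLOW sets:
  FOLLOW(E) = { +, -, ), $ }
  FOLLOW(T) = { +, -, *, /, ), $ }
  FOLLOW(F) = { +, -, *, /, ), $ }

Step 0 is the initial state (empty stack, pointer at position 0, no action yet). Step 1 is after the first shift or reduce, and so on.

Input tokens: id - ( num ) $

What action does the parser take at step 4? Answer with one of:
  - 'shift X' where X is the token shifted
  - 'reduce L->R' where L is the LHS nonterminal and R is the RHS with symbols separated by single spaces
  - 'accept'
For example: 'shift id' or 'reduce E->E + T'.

Answer: reduce E->T

Derivation:
Step 1: shift id. Stack=[id] ptr=1 lookahead=- remaining=[- ( num ) $]
Step 2: reduce F->id. Stack=[F] ptr=1 lookahead=- remaining=[- ( num ) $]
Step 3: reduce T->F. Stack=[T] ptr=1 lookahead=- remaining=[- ( num ) $]
Step 4: reduce E->T. Stack=[E] ptr=1 lookahead=- remaining=[- ( num ) $]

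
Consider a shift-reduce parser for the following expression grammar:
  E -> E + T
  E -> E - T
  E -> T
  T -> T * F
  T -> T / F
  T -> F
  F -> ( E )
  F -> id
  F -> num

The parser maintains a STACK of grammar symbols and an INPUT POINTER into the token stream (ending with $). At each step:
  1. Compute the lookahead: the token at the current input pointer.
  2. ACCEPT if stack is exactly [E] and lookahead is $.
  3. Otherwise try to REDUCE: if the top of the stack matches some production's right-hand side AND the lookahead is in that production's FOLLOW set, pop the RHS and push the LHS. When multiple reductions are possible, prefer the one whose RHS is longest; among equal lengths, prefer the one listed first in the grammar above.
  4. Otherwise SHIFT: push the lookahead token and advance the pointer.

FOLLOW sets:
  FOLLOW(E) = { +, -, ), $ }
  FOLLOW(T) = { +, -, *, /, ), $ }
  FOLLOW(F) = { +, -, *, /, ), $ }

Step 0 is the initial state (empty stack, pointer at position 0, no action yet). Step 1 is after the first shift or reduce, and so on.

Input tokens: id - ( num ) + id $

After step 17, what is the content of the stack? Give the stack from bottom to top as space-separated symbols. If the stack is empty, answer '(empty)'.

Step 1: shift id. Stack=[id] ptr=1 lookahead=- remaining=[- ( num ) + id $]
Step 2: reduce F->id. Stack=[F] ptr=1 lookahead=- remaining=[- ( num ) + id $]
Step 3: reduce T->F. Stack=[T] ptr=1 lookahead=- remaining=[- ( num ) + id $]
Step 4: reduce E->T. Stack=[E] ptr=1 lookahead=- remaining=[- ( num ) + id $]
Step 5: shift -. Stack=[E -] ptr=2 lookahead=( remaining=[( num ) + id $]
Step 6: shift (. Stack=[E - (] ptr=3 lookahead=num remaining=[num ) + id $]
Step 7: shift num. Stack=[E - ( num] ptr=4 lookahead=) remaining=[) + id $]
Step 8: reduce F->num. Stack=[E - ( F] ptr=4 lookahead=) remaining=[) + id $]
Step 9: reduce T->F. Stack=[E - ( T] ptr=4 lookahead=) remaining=[) + id $]
Step 10: reduce E->T. Stack=[E - ( E] ptr=4 lookahead=) remaining=[) + id $]
Step 11: shift ). Stack=[E - ( E )] ptr=5 lookahead=+ remaining=[+ id $]
Step 12: reduce F->( E ). Stack=[E - F] ptr=5 lookahead=+ remaining=[+ id $]
Step 13: reduce T->F. Stack=[E - T] ptr=5 lookahead=+ remaining=[+ id $]
Step 14: reduce E->E - T. Stack=[E] ptr=5 lookahead=+ remaining=[+ id $]
Step 15: shift +. Stack=[E +] ptr=6 lookahead=id remaining=[id $]
Step 16: shift id. Stack=[E + id] ptr=7 lookahead=$ remaining=[$]
Step 17: reduce F->id. Stack=[E + F] ptr=7 lookahead=$ remaining=[$]

Answer: E + F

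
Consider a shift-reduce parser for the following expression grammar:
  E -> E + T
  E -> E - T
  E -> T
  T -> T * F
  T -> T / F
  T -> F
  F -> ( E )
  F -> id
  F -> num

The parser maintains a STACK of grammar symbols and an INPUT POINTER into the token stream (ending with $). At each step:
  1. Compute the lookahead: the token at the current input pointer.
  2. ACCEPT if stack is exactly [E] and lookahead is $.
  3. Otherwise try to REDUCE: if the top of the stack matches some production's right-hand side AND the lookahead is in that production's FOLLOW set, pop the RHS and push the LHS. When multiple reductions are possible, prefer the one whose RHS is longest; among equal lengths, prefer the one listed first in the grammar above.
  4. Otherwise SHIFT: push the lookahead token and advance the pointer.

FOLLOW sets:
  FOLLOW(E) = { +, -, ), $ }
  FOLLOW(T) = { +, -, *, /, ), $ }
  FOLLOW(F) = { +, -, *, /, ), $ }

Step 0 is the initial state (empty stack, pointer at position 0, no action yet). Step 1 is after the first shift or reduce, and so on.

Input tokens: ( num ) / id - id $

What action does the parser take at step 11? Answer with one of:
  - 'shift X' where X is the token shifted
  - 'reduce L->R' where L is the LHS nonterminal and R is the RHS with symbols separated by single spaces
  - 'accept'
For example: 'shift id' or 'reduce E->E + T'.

Answer: reduce F->id

Derivation:
Step 1: shift (. Stack=[(] ptr=1 lookahead=num remaining=[num ) / id - id $]
Step 2: shift num. Stack=[( num] ptr=2 lookahead=) remaining=[) / id - id $]
Step 3: reduce F->num. Stack=[( F] ptr=2 lookahead=) remaining=[) / id - id $]
Step 4: reduce T->F. Stack=[( T] ptr=2 lookahead=) remaining=[) / id - id $]
Step 5: reduce E->T. Stack=[( E] ptr=2 lookahead=) remaining=[) / id - id $]
Step 6: shift ). Stack=[( E )] ptr=3 lookahead=/ remaining=[/ id - id $]
Step 7: reduce F->( E ). Stack=[F] ptr=3 lookahead=/ remaining=[/ id - id $]
Step 8: reduce T->F. Stack=[T] ptr=3 lookahead=/ remaining=[/ id - id $]
Step 9: shift /. Stack=[T /] ptr=4 lookahead=id remaining=[id - id $]
Step 10: shift id. Stack=[T / id] ptr=5 lookahead=- remaining=[- id $]
Step 11: reduce F->id. Stack=[T / F] ptr=5 lookahead=- remaining=[- id $]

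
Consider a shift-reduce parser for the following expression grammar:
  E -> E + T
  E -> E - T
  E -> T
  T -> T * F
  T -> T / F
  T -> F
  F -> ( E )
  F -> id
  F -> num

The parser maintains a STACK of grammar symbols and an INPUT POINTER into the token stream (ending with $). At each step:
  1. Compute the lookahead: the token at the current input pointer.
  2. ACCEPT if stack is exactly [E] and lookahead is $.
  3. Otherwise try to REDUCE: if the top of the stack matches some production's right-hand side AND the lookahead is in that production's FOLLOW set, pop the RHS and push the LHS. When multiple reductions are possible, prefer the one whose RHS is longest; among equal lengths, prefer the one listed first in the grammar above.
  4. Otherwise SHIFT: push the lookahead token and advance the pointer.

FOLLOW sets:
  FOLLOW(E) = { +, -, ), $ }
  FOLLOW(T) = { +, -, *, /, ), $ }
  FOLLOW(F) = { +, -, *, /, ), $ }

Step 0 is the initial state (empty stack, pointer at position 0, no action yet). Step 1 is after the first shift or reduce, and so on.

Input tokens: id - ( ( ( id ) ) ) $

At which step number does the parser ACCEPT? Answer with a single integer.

Answer: 25

Derivation:
Step 1: shift id. Stack=[id] ptr=1 lookahead=- remaining=[- ( ( ( id ) ) ) $]
Step 2: reduce F->id. Stack=[F] ptr=1 lookahead=- remaining=[- ( ( ( id ) ) ) $]
Step 3: reduce T->F. Stack=[T] ptr=1 lookahead=- remaining=[- ( ( ( id ) ) ) $]
Step 4: reduce E->T. Stack=[E] ptr=1 lookahead=- remaining=[- ( ( ( id ) ) ) $]
Step 5: shift -. Stack=[E -] ptr=2 lookahead=( remaining=[( ( ( id ) ) ) $]
Step 6: shift (. Stack=[E - (] ptr=3 lookahead=( remaining=[( ( id ) ) ) $]
Step 7: shift (. Stack=[E - ( (] ptr=4 lookahead=( remaining=[( id ) ) ) $]
Step 8: shift (. Stack=[E - ( ( (] ptr=5 lookahead=id remaining=[id ) ) ) $]
Step 9: shift id. Stack=[E - ( ( ( id] ptr=6 lookahead=) remaining=[) ) ) $]
Step 10: reduce F->id. Stack=[E - ( ( ( F] ptr=6 lookahead=) remaining=[) ) ) $]
Step 11: reduce T->F. Stack=[E - ( ( ( T] ptr=6 lookahead=) remaining=[) ) ) $]
Step 12: reduce E->T. Stack=[E - ( ( ( E] ptr=6 lookahead=) remaining=[) ) ) $]
Step 13: shift ). Stack=[E - ( ( ( E )] ptr=7 lookahead=) remaining=[) ) $]
Step 14: reduce F->( E ). Stack=[E - ( ( F] ptr=7 lookahead=) remaining=[) ) $]
Step 15: reduce T->F. Stack=[E - ( ( T] ptr=7 lookahead=) remaining=[) ) $]
Step 16: reduce E->T. Stack=[E - ( ( E] ptr=7 lookahead=) remaining=[) ) $]
Step 17: shift ). Stack=[E - ( ( E )] ptr=8 lookahead=) remaining=[) $]
Step 18: reduce F->( E ). Stack=[E - ( F] ptr=8 lookahead=) remaining=[) $]
Step 19: reduce T->F. Stack=[E - ( T] ptr=8 lookahead=) remaining=[) $]
Step 20: reduce E->T. Stack=[E - ( E] ptr=8 lookahead=) remaining=[) $]
Step 21: shift ). Stack=[E - ( E )] ptr=9 lookahead=$ remaining=[$]
Step 22: reduce F->( E ). Stack=[E - F] ptr=9 lookahead=$ remaining=[$]
Step 23: reduce T->F. Stack=[E - T] ptr=9 lookahead=$ remaining=[$]
Step 24: reduce E->E - T. Stack=[E] ptr=9 lookahead=$ remaining=[$]
Step 25: accept. Stack=[E] ptr=9 lookahead=$ remaining=[$]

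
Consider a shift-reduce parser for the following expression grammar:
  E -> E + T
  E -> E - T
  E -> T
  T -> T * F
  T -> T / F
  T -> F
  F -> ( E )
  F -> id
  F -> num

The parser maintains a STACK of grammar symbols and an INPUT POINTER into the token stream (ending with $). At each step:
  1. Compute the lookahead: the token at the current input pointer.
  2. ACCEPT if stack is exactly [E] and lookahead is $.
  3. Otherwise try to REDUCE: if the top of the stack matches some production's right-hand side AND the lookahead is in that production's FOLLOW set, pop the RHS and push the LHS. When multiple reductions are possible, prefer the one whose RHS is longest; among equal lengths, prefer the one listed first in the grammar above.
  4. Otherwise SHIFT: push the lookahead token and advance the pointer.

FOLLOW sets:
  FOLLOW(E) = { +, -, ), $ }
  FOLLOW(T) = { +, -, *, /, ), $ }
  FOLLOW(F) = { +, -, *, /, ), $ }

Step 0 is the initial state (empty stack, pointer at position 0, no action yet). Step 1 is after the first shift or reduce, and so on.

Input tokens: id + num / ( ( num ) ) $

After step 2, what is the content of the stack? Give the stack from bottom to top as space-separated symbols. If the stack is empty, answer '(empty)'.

Answer: F

Derivation:
Step 1: shift id. Stack=[id] ptr=1 lookahead=+ remaining=[+ num / ( ( num ) ) $]
Step 2: reduce F->id. Stack=[F] ptr=1 lookahead=+ remaining=[+ num / ( ( num ) ) $]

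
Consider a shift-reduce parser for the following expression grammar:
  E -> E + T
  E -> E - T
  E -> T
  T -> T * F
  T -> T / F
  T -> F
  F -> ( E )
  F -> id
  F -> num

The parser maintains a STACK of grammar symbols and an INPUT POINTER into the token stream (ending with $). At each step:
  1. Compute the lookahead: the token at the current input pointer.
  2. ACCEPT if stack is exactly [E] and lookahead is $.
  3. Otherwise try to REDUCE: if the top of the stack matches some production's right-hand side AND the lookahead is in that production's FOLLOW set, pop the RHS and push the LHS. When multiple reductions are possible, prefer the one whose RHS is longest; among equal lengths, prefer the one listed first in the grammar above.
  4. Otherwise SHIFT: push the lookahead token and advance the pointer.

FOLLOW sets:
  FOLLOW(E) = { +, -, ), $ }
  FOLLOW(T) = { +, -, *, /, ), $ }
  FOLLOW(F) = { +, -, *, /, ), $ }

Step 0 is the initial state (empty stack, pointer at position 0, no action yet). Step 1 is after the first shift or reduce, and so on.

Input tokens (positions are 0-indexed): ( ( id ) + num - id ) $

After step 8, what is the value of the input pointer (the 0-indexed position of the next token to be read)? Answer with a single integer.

Answer: 4

Derivation:
Step 1: shift (. Stack=[(] ptr=1 lookahead=( remaining=[( id ) + num - id ) $]
Step 2: shift (. Stack=[( (] ptr=2 lookahead=id remaining=[id ) + num - id ) $]
Step 3: shift id. Stack=[( ( id] ptr=3 lookahead=) remaining=[) + num - id ) $]
Step 4: reduce F->id. Stack=[( ( F] ptr=3 lookahead=) remaining=[) + num - id ) $]
Step 5: reduce T->F. Stack=[( ( T] ptr=3 lookahead=) remaining=[) + num - id ) $]
Step 6: reduce E->T. Stack=[( ( E] ptr=3 lookahead=) remaining=[) + num - id ) $]
Step 7: shift ). Stack=[( ( E )] ptr=4 lookahead=+ remaining=[+ num - id ) $]
Step 8: reduce F->( E ). Stack=[( F] ptr=4 lookahead=+ remaining=[+ num - id ) $]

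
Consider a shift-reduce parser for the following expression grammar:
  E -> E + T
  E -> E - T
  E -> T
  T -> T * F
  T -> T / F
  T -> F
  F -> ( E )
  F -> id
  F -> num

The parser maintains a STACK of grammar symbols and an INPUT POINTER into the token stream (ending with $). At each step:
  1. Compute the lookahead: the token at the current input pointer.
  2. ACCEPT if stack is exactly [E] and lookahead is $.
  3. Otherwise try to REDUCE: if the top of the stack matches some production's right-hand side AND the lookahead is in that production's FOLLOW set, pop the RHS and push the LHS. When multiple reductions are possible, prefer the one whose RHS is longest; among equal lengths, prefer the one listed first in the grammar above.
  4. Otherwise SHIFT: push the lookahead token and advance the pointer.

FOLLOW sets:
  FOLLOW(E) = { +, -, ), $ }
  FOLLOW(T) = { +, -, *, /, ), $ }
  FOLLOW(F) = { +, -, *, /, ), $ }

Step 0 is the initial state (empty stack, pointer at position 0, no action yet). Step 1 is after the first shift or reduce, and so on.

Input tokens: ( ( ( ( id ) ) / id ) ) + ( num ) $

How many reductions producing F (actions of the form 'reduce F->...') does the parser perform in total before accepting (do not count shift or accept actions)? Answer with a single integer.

Answer: 8

Derivation:
Step 1: shift (. Stack=[(] ptr=1 lookahead=( remaining=[( ( ( id ) ) / id ) ) + ( num ) $]
Step 2: shift (. Stack=[( (] ptr=2 lookahead=( remaining=[( ( id ) ) / id ) ) + ( num ) $]
Step 3: shift (. Stack=[( ( (] ptr=3 lookahead=( remaining=[( id ) ) / id ) ) + ( num ) $]
Step 4: shift (. Stack=[( ( ( (] ptr=4 lookahead=id remaining=[id ) ) / id ) ) + ( num ) $]
Step 5: shift id. Stack=[( ( ( ( id] ptr=5 lookahead=) remaining=[) ) / id ) ) + ( num ) $]
Step 6: reduce F->id. Stack=[( ( ( ( F] ptr=5 lookahead=) remaining=[) ) / id ) ) + ( num ) $]
Step 7: reduce T->F. Stack=[( ( ( ( T] ptr=5 lookahead=) remaining=[) ) / id ) ) + ( num ) $]
Step 8: reduce E->T. Stack=[( ( ( ( E] ptr=5 lookahead=) remaining=[) ) / id ) ) + ( num ) $]
Step 9: shift ). Stack=[( ( ( ( E )] ptr=6 lookahead=) remaining=[) / id ) ) + ( num ) $]
Step 10: reduce F->( E ). Stack=[( ( ( F] ptr=6 lookahead=) remaining=[) / id ) ) + ( num ) $]
Step 11: reduce T->F. Stack=[( ( ( T] ptr=6 lookahead=) remaining=[) / id ) ) + ( num ) $]
Step 12: reduce E->T. Stack=[( ( ( E] ptr=6 lookahead=) remaining=[) / id ) ) + ( num ) $]
Step 13: shift ). Stack=[( ( ( E )] ptr=7 lookahead=/ remaining=[/ id ) ) + ( num ) $]
Step 14: reduce F->( E ). Stack=[( ( F] ptr=7 lookahead=/ remaining=[/ id ) ) + ( num ) $]
Step 15: reduce T->F. Stack=[( ( T] ptr=7 lookahead=/ remaining=[/ id ) ) + ( num ) $]
Step 16: shift /. Stack=[( ( T /] ptr=8 lookahead=id remaining=[id ) ) + ( num ) $]
Step 17: shift id. Stack=[( ( T / id] ptr=9 lookahead=) remaining=[) ) + ( num ) $]
Step 18: reduce F->id. Stack=[( ( T / F] ptr=9 lookahead=) remaining=[) ) + ( num ) $]
Step 19: reduce T->T / F. Stack=[( ( T] ptr=9 lookahead=) remaining=[) ) + ( num ) $]
Step 20: reduce E->T. Stack=[( ( E] ptr=9 lookahead=) remaining=[) ) + ( num ) $]
Step 21: shift ). Stack=[( ( E )] ptr=10 lookahead=) remaining=[) + ( num ) $]
Step 22: reduce F->( E ). Stack=[( F] ptr=10 lookahead=) remaining=[) + ( num ) $]
Step 23: reduce T->F. Stack=[( T] ptr=10 lookahead=) remaining=[) + ( num ) $]
Step 24: reduce E->T. Stack=[( E] ptr=10 lookahead=) remaining=[) + ( num ) $]
Step 25: shift ). Stack=[( E )] ptr=11 lookahead=+ remaining=[+ ( num ) $]
Step 26: reduce F->( E ). Stack=[F] ptr=11 lookahead=+ remaining=[+ ( num ) $]
Step 27: reduce T->F. Stack=[T] ptr=11 lookahead=+ remaining=[+ ( num ) $]
Step 28: reduce E->T. Stack=[E] ptr=11 lookahead=+ remaining=[+ ( num ) $]
Step 29: shift +. Stack=[E +] ptr=12 lookahead=( remaining=[( num ) $]
Step 30: shift (. Stack=[E + (] ptr=13 lookahead=num remaining=[num ) $]
Step 31: shift num. Stack=[E + ( num] ptr=14 lookahead=) remaining=[) $]
Step 32: reduce F->num. Stack=[E + ( F] ptr=14 lookahead=) remaining=[) $]
Step 33: reduce T->F. Stack=[E + ( T] ptr=14 lookahead=) remaining=[) $]
Step 34: reduce E->T. Stack=[E + ( E] ptr=14 lookahead=) remaining=[) $]
Step 35: shift ). Stack=[E + ( E )] ptr=15 lookahead=$ remaining=[$]
Step 36: reduce F->( E ). Stack=[E + F] ptr=15 lookahead=$ remaining=[$]
Step 37: reduce T->F. Stack=[E + T] ptr=15 lookahead=$ remaining=[$]
Step 38: reduce E->E + T. Stack=[E] ptr=15 lookahead=$ remaining=[$]
Step 39: accept. Stack=[E] ptr=15 lookahead=$ remaining=[$]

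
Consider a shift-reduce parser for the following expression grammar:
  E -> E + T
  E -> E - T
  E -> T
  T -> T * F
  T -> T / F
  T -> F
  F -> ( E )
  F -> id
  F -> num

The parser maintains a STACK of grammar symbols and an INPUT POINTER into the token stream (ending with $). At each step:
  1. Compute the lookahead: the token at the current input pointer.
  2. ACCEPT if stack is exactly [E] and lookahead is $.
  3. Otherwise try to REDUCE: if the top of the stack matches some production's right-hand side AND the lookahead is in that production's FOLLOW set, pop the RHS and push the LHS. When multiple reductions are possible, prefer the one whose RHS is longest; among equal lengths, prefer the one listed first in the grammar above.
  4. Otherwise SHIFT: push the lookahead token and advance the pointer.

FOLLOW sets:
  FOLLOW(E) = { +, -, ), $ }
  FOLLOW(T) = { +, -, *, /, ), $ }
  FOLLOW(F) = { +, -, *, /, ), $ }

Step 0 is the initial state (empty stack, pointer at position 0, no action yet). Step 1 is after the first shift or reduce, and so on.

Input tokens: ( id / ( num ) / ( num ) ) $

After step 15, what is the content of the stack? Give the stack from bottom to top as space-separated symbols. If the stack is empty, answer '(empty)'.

Answer: ( T / (

Derivation:
Step 1: shift (. Stack=[(] ptr=1 lookahead=id remaining=[id / ( num ) / ( num ) ) $]
Step 2: shift id. Stack=[( id] ptr=2 lookahead=/ remaining=[/ ( num ) / ( num ) ) $]
Step 3: reduce F->id. Stack=[( F] ptr=2 lookahead=/ remaining=[/ ( num ) / ( num ) ) $]
Step 4: reduce T->F. Stack=[( T] ptr=2 lookahead=/ remaining=[/ ( num ) / ( num ) ) $]
Step 5: shift /. Stack=[( T /] ptr=3 lookahead=( remaining=[( num ) / ( num ) ) $]
Step 6: shift (. Stack=[( T / (] ptr=4 lookahead=num remaining=[num ) / ( num ) ) $]
Step 7: shift num. Stack=[( T / ( num] ptr=5 lookahead=) remaining=[) / ( num ) ) $]
Step 8: reduce F->num. Stack=[( T / ( F] ptr=5 lookahead=) remaining=[) / ( num ) ) $]
Step 9: reduce T->F. Stack=[( T / ( T] ptr=5 lookahead=) remaining=[) / ( num ) ) $]
Step 10: reduce E->T. Stack=[( T / ( E] ptr=5 lookahead=) remaining=[) / ( num ) ) $]
Step 11: shift ). Stack=[( T / ( E )] ptr=6 lookahead=/ remaining=[/ ( num ) ) $]
Step 12: reduce F->( E ). Stack=[( T / F] ptr=6 lookahead=/ remaining=[/ ( num ) ) $]
Step 13: reduce T->T / F. Stack=[( T] ptr=6 lookahead=/ remaining=[/ ( num ) ) $]
Step 14: shift /. Stack=[( T /] ptr=7 lookahead=( remaining=[( num ) ) $]
Step 15: shift (. Stack=[( T / (] ptr=8 lookahead=num remaining=[num ) ) $]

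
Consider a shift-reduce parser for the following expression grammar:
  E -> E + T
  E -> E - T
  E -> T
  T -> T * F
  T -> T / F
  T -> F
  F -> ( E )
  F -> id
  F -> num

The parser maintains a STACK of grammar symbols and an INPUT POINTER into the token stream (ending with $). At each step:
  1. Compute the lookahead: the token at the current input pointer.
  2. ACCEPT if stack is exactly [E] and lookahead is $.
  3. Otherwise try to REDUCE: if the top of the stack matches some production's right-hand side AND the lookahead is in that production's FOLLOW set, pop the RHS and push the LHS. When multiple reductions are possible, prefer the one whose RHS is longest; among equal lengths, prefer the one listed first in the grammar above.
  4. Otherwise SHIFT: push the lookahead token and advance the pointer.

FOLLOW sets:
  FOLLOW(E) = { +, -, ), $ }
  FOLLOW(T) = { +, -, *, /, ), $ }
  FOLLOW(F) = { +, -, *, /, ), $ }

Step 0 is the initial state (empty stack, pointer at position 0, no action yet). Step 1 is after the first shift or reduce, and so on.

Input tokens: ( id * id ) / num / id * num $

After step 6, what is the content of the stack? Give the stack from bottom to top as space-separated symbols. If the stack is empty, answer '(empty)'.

Step 1: shift (. Stack=[(] ptr=1 lookahead=id remaining=[id * id ) / num / id * num $]
Step 2: shift id. Stack=[( id] ptr=2 lookahead=* remaining=[* id ) / num / id * num $]
Step 3: reduce F->id. Stack=[( F] ptr=2 lookahead=* remaining=[* id ) / num / id * num $]
Step 4: reduce T->F. Stack=[( T] ptr=2 lookahead=* remaining=[* id ) / num / id * num $]
Step 5: shift *. Stack=[( T *] ptr=3 lookahead=id remaining=[id ) / num / id * num $]
Step 6: shift id. Stack=[( T * id] ptr=4 lookahead=) remaining=[) / num / id * num $]

Answer: ( T * id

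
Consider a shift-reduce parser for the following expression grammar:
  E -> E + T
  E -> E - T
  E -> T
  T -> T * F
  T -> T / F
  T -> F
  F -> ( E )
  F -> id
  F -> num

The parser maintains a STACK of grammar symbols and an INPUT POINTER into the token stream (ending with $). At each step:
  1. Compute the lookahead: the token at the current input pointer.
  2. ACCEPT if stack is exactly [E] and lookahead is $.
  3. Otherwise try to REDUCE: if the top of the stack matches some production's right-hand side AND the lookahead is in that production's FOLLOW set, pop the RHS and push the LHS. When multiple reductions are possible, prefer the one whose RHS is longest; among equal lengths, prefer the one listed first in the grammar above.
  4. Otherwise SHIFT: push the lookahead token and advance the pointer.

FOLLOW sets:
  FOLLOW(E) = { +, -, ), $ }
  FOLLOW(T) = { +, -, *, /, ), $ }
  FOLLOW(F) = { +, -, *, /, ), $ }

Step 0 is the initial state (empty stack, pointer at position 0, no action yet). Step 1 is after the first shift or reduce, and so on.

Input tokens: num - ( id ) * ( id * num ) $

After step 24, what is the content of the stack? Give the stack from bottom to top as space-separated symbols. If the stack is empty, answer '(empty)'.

Answer: E - T * ( E )

Derivation:
Step 1: shift num. Stack=[num] ptr=1 lookahead=- remaining=[- ( id ) * ( id * num ) $]
Step 2: reduce F->num. Stack=[F] ptr=1 lookahead=- remaining=[- ( id ) * ( id * num ) $]
Step 3: reduce T->F. Stack=[T] ptr=1 lookahead=- remaining=[- ( id ) * ( id * num ) $]
Step 4: reduce E->T. Stack=[E] ptr=1 lookahead=- remaining=[- ( id ) * ( id * num ) $]
Step 5: shift -. Stack=[E -] ptr=2 lookahead=( remaining=[( id ) * ( id * num ) $]
Step 6: shift (. Stack=[E - (] ptr=3 lookahead=id remaining=[id ) * ( id * num ) $]
Step 7: shift id. Stack=[E - ( id] ptr=4 lookahead=) remaining=[) * ( id * num ) $]
Step 8: reduce F->id. Stack=[E - ( F] ptr=4 lookahead=) remaining=[) * ( id * num ) $]
Step 9: reduce T->F. Stack=[E - ( T] ptr=4 lookahead=) remaining=[) * ( id * num ) $]
Step 10: reduce E->T. Stack=[E - ( E] ptr=4 lookahead=) remaining=[) * ( id * num ) $]
Step 11: shift ). Stack=[E - ( E )] ptr=5 lookahead=* remaining=[* ( id * num ) $]
Step 12: reduce F->( E ). Stack=[E - F] ptr=5 lookahead=* remaining=[* ( id * num ) $]
Step 13: reduce T->F. Stack=[E - T] ptr=5 lookahead=* remaining=[* ( id * num ) $]
Step 14: shift *. Stack=[E - T *] ptr=6 lookahead=( remaining=[( id * num ) $]
Step 15: shift (. Stack=[E - T * (] ptr=7 lookahead=id remaining=[id * num ) $]
Step 16: shift id. Stack=[E - T * ( id] ptr=8 lookahead=* remaining=[* num ) $]
Step 17: reduce F->id. Stack=[E - T * ( F] ptr=8 lookahead=* remaining=[* num ) $]
Step 18: reduce T->F. Stack=[E - T * ( T] ptr=8 lookahead=* remaining=[* num ) $]
Step 19: shift *. Stack=[E - T * ( T *] ptr=9 lookahead=num remaining=[num ) $]
Step 20: shift num. Stack=[E - T * ( T * num] ptr=10 lookahead=) remaining=[) $]
Step 21: reduce F->num. Stack=[E - T * ( T * F] ptr=10 lookahead=) remaining=[) $]
Step 22: reduce T->T * F. Stack=[E - T * ( T] ptr=10 lookahead=) remaining=[) $]
Step 23: reduce E->T. Stack=[E - T * ( E] ptr=10 lookahead=) remaining=[) $]
Step 24: shift ). Stack=[E - T * ( E )] ptr=11 lookahead=$ remaining=[$]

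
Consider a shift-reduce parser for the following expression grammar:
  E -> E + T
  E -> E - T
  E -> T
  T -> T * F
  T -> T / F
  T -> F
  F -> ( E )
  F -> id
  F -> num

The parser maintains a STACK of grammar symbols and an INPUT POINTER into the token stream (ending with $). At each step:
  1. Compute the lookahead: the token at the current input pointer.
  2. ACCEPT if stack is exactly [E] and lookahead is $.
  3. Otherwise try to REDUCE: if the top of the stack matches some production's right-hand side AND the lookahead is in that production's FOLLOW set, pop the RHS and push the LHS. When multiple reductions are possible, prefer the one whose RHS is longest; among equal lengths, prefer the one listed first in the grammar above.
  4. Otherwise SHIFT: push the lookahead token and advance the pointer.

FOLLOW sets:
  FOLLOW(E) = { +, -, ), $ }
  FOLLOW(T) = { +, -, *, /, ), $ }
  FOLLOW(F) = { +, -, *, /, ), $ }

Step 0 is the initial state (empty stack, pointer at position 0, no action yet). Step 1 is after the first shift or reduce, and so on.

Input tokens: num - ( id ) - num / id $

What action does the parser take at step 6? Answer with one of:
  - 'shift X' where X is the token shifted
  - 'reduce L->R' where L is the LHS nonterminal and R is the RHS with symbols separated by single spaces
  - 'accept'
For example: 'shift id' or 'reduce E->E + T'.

Answer: shift (

Derivation:
Step 1: shift num. Stack=[num] ptr=1 lookahead=- remaining=[- ( id ) - num / id $]
Step 2: reduce F->num. Stack=[F] ptr=1 lookahead=- remaining=[- ( id ) - num / id $]
Step 3: reduce T->F. Stack=[T] ptr=1 lookahead=- remaining=[- ( id ) - num / id $]
Step 4: reduce E->T. Stack=[E] ptr=1 lookahead=- remaining=[- ( id ) - num / id $]
Step 5: shift -. Stack=[E -] ptr=2 lookahead=( remaining=[( id ) - num / id $]
Step 6: shift (. Stack=[E - (] ptr=3 lookahead=id remaining=[id ) - num / id $]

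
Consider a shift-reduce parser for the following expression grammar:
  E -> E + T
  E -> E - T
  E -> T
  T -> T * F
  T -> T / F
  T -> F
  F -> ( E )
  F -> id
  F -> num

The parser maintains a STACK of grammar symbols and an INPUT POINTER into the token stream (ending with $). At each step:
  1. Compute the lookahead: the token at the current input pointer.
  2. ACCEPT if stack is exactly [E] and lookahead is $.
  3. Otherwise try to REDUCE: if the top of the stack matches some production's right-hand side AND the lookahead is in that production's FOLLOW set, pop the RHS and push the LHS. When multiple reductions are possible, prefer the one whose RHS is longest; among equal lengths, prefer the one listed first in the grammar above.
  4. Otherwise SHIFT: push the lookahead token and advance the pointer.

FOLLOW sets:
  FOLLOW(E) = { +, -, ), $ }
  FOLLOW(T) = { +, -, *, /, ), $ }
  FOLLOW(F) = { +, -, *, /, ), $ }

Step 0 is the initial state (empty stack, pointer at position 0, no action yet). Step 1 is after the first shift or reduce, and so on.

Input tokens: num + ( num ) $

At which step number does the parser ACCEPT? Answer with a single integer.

Answer: 15

Derivation:
Step 1: shift num. Stack=[num] ptr=1 lookahead=+ remaining=[+ ( num ) $]
Step 2: reduce F->num. Stack=[F] ptr=1 lookahead=+ remaining=[+ ( num ) $]
Step 3: reduce T->F. Stack=[T] ptr=1 lookahead=+ remaining=[+ ( num ) $]
Step 4: reduce E->T. Stack=[E] ptr=1 lookahead=+ remaining=[+ ( num ) $]
Step 5: shift +. Stack=[E +] ptr=2 lookahead=( remaining=[( num ) $]
Step 6: shift (. Stack=[E + (] ptr=3 lookahead=num remaining=[num ) $]
Step 7: shift num. Stack=[E + ( num] ptr=4 lookahead=) remaining=[) $]
Step 8: reduce F->num. Stack=[E + ( F] ptr=4 lookahead=) remaining=[) $]
Step 9: reduce T->F. Stack=[E + ( T] ptr=4 lookahead=) remaining=[) $]
Step 10: reduce E->T. Stack=[E + ( E] ptr=4 lookahead=) remaining=[) $]
Step 11: shift ). Stack=[E + ( E )] ptr=5 lookahead=$ remaining=[$]
Step 12: reduce F->( E ). Stack=[E + F] ptr=5 lookahead=$ remaining=[$]
Step 13: reduce T->F. Stack=[E + T] ptr=5 lookahead=$ remaining=[$]
Step 14: reduce E->E + T. Stack=[E] ptr=5 lookahead=$ remaining=[$]
Step 15: accept. Stack=[E] ptr=5 lookahead=$ remaining=[$]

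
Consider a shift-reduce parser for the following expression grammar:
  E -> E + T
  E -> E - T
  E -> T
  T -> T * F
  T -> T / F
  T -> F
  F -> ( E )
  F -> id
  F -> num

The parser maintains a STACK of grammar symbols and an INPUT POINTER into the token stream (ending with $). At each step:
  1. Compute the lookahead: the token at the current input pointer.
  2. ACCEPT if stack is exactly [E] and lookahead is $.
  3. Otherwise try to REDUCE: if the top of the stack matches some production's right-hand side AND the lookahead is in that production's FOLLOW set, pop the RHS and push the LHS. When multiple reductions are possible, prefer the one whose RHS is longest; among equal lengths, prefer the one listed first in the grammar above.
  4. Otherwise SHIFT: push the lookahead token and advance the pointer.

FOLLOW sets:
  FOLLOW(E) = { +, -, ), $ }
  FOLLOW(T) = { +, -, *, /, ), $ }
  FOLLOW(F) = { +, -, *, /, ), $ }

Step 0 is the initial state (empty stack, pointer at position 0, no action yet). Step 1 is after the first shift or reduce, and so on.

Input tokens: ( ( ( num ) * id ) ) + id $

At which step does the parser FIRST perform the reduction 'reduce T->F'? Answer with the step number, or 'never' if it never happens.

Step 1: shift (. Stack=[(] ptr=1 lookahead=( remaining=[( ( num ) * id ) ) + id $]
Step 2: shift (. Stack=[( (] ptr=2 lookahead=( remaining=[( num ) * id ) ) + id $]
Step 3: shift (. Stack=[( ( (] ptr=3 lookahead=num remaining=[num ) * id ) ) + id $]
Step 4: shift num. Stack=[( ( ( num] ptr=4 lookahead=) remaining=[) * id ) ) + id $]
Step 5: reduce F->num. Stack=[( ( ( F] ptr=4 lookahead=) remaining=[) * id ) ) + id $]
Step 6: reduce T->F. Stack=[( ( ( T] ptr=4 lookahead=) remaining=[) * id ) ) + id $]

Answer: 6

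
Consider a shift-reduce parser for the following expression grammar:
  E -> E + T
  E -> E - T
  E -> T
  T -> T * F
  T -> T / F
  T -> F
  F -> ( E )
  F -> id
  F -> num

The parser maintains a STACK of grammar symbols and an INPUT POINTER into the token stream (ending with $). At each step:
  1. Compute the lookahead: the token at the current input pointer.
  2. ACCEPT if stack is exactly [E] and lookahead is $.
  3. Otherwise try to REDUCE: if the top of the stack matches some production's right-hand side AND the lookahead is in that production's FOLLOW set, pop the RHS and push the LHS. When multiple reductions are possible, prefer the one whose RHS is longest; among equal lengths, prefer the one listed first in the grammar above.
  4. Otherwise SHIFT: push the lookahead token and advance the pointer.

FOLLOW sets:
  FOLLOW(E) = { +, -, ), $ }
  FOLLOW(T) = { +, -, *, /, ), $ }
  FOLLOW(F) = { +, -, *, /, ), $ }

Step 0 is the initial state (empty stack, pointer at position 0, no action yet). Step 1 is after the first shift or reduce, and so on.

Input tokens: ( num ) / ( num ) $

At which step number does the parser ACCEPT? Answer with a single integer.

Answer: 19

Derivation:
Step 1: shift (. Stack=[(] ptr=1 lookahead=num remaining=[num ) / ( num ) $]
Step 2: shift num. Stack=[( num] ptr=2 lookahead=) remaining=[) / ( num ) $]
Step 3: reduce F->num. Stack=[( F] ptr=2 lookahead=) remaining=[) / ( num ) $]
Step 4: reduce T->F. Stack=[( T] ptr=2 lookahead=) remaining=[) / ( num ) $]
Step 5: reduce E->T. Stack=[( E] ptr=2 lookahead=) remaining=[) / ( num ) $]
Step 6: shift ). Stack=[( E )] ptr=3 lookahead=/ remaining=[/ ( num ) $]
Step 7: reduce F->( E ). Stack=[F] ptr=3 lookahead=/ remaining=[/ ( num ) $]
Step 8: reduce T->F. Stack=[T] ptr=3 lookahead=/ remaining=[/ ( num ) $]
Step 9: shift /. Stack=[T /] ptr=4 lookahead=( remaining=[( num ) $]
Step 10: shift (. Stack=[T / (] ptr=5 lookahead=num remaining=[num ) $]
Step 11: shift num. Stack=[T / ( num] ptr=6 lookahead=) remaining=[) $]
Step 12: reduce F->num. Stack=[T / ( F] ptr=6 lookahead=) remaining=[) $]
Step 13: reduce T->F. Stack=[T / ( T] ptr=6 lookahead=) remaining=[) $]
Step 14: reduce E->T. Stack=[T / ( E] ptr=6 lookahead=) remaining=[) $]
Step 15: shift ). Stack=[T / ( E )] ptr=7 lookahead=$ remaining=[$]
Step 16: reduce F->( E ). Stack=[T / F] ptr=7 lookahead=$ remaining=[$]
Step 17: reduce T->T / F. Stack=[T] ptr=7 lookahead=$ remaining=[$]
Step 18: reduce E->T. Stack=[E] ptr=7 lookahead=$ remaining=[$]
Step 19: accept. Stack=[E] ptr=7 lookahead=$ remaining=[$]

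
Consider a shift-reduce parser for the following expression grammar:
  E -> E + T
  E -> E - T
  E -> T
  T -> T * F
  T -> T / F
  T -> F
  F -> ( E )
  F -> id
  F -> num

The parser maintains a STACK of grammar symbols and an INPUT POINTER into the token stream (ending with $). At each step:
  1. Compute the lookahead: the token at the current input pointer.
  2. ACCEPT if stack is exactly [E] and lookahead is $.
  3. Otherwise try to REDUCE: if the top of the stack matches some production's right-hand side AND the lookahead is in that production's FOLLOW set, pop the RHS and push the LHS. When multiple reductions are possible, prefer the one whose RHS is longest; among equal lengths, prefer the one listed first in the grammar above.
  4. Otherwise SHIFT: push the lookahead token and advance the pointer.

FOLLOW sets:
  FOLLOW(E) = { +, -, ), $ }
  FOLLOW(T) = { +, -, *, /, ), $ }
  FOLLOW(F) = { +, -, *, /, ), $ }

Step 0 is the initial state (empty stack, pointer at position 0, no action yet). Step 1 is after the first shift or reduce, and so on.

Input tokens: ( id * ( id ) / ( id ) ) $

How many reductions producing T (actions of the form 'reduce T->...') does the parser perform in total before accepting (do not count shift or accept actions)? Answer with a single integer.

Answer: 6

Derivation:
Step 1: shift (. Stack=[(] ptr=1 lookahead=id remaining=[id * ( id ) / ( id ) ) $]
Step 2: shift id. Stack=[( id] ptr=2 lookahead=* remaining=[* ( id ) / ( id ) ) $]
Step 3: reduce F->id. Stack=[( F] ptr=2 lookahead=* remaining=[* ( id ) / ( id ) ) $]
Step 4: reduce T->F. Stack=[( T] ptr=2 lookahead=* remaining=[* ( id ) / ( id ) ) $]
Step 5: shift *. Stack=[( T *] ptr=3 lookahead=( remaining=[( id ) / ( id ) ) $]
Step 6: shift (. Stack=[( T * (] ptr=4 lookahead=id remaining=[id ) / ( id ) ) $]
Step 7: shift id. Stack=[( T * ( id] ptr=5 lookahead=) remaining=[) / ( id ) ) $]
Step 8: reduce F->id. Stack=[( T * ( F] ptr=5 lookahead=) remaining=[) / ( id ) ) $]
Step 9: reduce T->F. Stack=[( T * ( T] ptr=5 lookahead=) remaining=[) / ( id ) ) $]
Step 10: reduce E->T. Stack=[( T * ( E] ptr=5 lookahead=) remaining=[) / ( id ) ) $]
Step 11: shift ). Stack=[( T * ( E )] ptr=6 lookahead=/ remaining=[/ ( id ) ) $]
Step 12: reduce F->( E ). Stack=[( T * F] ptr=6 lookahead=/ remaining=[/ ( id ) ) $]
Step 13: reduce T->T * F. Stack=[( T] ptr=6 lookahead=/ remaining=[/ ( id ) ) $]
Step 14: shift /. Stack=[( T /] ptr=7 lookahead=( remaining=[( id ) ) $]
Step 15: shift (. Stack=[( T / (] ptr=8 lookahead=id remaining=[id ) ) $]
Step 16: shift id. Stack=[( T / ( id] ptr=9 lookahead=) remaining=[) ) $]
Step 17: reduce F->id. Stack=[( T / ( F] ptr=9 lookahead=) remaining=[) ) $]
Step 18: reduce T->F. Stack=[( T / ( T] ptr=9 lookahead=) remaining=[) ) $]
Step 19: reduce E->T. Stack=[( T / ( E] ptr=9 lookahead=) remaining=[) ) $]
Step 20: shift ). Stack=[( T / ( E )] ptr=10 lookahead=) remaining=[) $]
Step 21: reduce F->( E ). Stack=[( T / F] ptr=10 lookahead=) remaining=[) $]
Step 22: reduce T->T / F. Stack=[( T] ptr=10 lookahead=) remaining=[) $]
Step 23: reduce E->T. Stack=[( E] ptr=10 lookahead=) remaining=[) $]
Step 24: shift ). Stack=[( E )] ptr=11 lookahead=$ remaining=[$]
Step 25: reduce F->( E ). Stack=[F] ptr=11 lookahead=$ remaining=[$]
Step 26: reduce T->F. Stack=[T] ptr=11 lookahead=$ remaining=[$]
Step 27: reduce E->T. Stack=[E] ptr=11 lookahead=$ remaining=[$]
Step 28: accept. Stack=[E] ptr=11 lookahead=$ remaining=[$]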